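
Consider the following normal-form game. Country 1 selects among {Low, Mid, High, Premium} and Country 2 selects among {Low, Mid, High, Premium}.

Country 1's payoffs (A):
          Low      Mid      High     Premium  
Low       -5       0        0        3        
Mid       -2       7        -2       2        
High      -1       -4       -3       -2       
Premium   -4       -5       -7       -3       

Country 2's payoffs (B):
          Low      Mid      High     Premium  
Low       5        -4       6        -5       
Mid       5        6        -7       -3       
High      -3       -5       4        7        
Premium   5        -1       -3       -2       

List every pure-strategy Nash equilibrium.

Check mutual best responses: a cell is a NE iff neither player can gain by unilaterally deviating.
Country 1's best responses — vs Low: High (payoff -1); vs Mid: Mid (payoff 7); vs High: Low (payoff 0); vs Premium: Low (payoff 3).
Country 2's best responses — vs Low: High (payoff 6); vs Mid: Mid (payoff 6); vs High: Premium (payoff 7); vs Premium: Low (payoff 5).
Mutual best responses occur at (Low, High) and (Mid, Mid); at each, neither player gains by switching.

(Low, High) and (Mid, Mid)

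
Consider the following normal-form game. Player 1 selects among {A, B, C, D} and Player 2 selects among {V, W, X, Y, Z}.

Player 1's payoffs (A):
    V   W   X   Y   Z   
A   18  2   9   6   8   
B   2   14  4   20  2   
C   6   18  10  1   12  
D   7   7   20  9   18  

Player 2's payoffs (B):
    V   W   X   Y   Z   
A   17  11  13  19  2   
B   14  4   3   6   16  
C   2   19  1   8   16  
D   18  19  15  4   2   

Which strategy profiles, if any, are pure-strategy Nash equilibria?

(C, W)

Find each player's best response to every opponent strategy; NE are the intersections.
Player 1's best responses — vs V: A (payoff 18); vs W: C (payoff 18); vs X: D (payoff 20); vs Y: B (payoff 20); vs Z: D (payoff 18).
Player 2's best responses — vs A: Y (payoff 19); vs B: Z (payoff 16); vs C: W (payoff 19); vs D: W (payoff 19).
The only mutual best response is (C, W); neither player gains by switching there.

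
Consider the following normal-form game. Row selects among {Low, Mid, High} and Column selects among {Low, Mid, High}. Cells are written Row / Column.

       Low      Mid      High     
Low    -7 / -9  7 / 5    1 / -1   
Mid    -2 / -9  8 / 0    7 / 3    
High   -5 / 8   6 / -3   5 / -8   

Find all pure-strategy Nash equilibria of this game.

(Mid, High)

A profile is a Nash equilibrium when each player is best-responding to the other.
Row's best responses — vs Low: Mid (payoff -2); vs Mid: Mid (payoff 8); vs High: Mid (payoff 7).
Column's best responses — vs Low: Mid (payoff 5); vs Mid: High (payoff 3); vs High: Low (payoff 8).
The only mutual best response is (Mid, High); neither player gains by switching there.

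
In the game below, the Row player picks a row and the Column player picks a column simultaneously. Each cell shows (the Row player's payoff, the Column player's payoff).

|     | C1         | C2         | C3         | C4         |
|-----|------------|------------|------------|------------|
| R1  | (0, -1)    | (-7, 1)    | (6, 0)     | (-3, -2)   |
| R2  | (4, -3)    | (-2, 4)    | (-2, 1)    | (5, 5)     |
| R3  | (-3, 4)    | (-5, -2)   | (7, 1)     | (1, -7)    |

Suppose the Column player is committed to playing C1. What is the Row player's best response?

R2

With the Column player fixed at C1, the Row player's payoffs are: R1 → 0, R2 → 4, R3 → -3.
The maximum is 4, achieved by R2.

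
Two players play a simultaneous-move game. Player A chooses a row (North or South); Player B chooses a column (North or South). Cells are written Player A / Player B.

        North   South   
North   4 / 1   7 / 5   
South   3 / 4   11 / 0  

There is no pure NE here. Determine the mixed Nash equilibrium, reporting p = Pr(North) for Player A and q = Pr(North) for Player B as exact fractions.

In a mixed NE each player is indifferent between their pure strategies, so the opponent's mix sets the indifference.
Player B indifferent between North and South: p·1 + (1−p)·4 = p·5 + (1−p)·0 ⟹ 4 + (-3)p = 0 + 5p ⟹ p = 1/2.
Player A indifferent between North and South: q·4 + (1−q)·7 = q·3 + (1−q)·11 ⟹ 7 + (-3)q = 11 + (-8)q ⟹ q = 4/5.

p = 1/2, q = 4/5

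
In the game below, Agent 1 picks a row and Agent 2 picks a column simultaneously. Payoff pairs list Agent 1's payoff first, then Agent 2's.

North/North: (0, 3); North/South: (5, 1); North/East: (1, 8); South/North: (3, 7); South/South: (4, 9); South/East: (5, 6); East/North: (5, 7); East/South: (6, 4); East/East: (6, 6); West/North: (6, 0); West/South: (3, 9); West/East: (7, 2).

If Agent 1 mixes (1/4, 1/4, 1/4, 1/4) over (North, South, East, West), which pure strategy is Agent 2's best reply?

South

Agent 2's best reply maximizes expected payoff against the mix.
North: (1/4)·3 + (1/4)·7 + (1/4)·7 + (1/4)·0 = 17/4
South: (1/4)·1 + (1/4)·9 + (1/4)·4 + (1/4)·9 = 23/4
East: (1/4)·8 + (1/4)·6 + (1/4)·6 + (1/4)·2 = 11/2
Highest expected payoff is 23/4, from South.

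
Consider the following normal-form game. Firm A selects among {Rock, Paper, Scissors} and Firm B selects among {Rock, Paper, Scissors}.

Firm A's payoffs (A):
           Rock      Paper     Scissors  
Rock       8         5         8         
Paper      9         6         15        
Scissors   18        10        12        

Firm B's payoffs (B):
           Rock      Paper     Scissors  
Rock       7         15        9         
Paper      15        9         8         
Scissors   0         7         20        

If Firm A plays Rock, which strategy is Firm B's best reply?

With Firm A fixed at Rock, Firm B's payoffs are: Rock → 7, Paper → 15, Scissors → 9.
The maximum is 15, achieved by Paper.

Paper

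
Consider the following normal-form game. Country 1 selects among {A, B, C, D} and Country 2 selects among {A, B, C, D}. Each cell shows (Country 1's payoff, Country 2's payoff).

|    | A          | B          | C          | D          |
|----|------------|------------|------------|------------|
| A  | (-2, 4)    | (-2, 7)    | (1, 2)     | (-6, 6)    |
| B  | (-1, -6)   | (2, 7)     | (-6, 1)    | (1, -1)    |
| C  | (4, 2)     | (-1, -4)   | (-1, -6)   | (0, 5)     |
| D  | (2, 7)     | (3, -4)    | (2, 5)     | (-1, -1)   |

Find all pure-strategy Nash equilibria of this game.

None

Check mutual best responses: a cell is a NE iff neither player can gain by unilaterally deviating.
Country 1's best responses — vs A: C (payoff 4); vs B: D (payoff 3); vs C: D (payoff 2); vs D: B (payoff 1).
Country 2's best responses — vs A: B (payoff 7); vs B: B (payoff 7); vs C: D (payoff 5); vs D: A (payoff 7).
No cell has both players best-responding. For instance, Country 1's best reply to D is B, but against B Country 2 prefers B over D.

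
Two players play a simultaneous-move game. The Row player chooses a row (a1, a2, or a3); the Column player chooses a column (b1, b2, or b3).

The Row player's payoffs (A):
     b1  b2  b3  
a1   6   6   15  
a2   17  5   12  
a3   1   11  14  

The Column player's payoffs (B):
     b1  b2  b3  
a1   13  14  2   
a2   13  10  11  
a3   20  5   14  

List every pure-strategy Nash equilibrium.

(a2, b1)

Check mutual best responses: a cell is a NE iff neither player can gain by unilaterally deviating.
The Row player's best responses — vs b1: a2 (payoff 17); vs b2: a3 (payoff 11); vs b3: a1 (payoff 15).
The Column player's best responses — vs a1: b2 (payoff 14); vs a2: b1 (payoff 13); vs a3: b1 (payoff 20).
The only mutual best response is (a2, b1); neither player gains by switching there.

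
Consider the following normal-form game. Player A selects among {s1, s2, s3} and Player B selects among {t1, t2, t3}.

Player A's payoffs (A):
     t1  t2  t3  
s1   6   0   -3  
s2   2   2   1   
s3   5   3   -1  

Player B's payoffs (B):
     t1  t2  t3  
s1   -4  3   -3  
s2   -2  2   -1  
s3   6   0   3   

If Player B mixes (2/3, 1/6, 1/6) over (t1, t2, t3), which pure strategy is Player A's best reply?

Player A's best reply maximizes expected payoff against the mix.
s1: (2/3)·6 + (1/6)·0 + (1/6)·(-3) = 7/2
s2: (2/3)·2 + (1/6)·2 + (1/6)·1 = 11/6
s3: (2/3)·5 + (1/6)·3 + (1/6)·(-1) = 11/3
Highest expected payoff is 11/3, from s3.

s3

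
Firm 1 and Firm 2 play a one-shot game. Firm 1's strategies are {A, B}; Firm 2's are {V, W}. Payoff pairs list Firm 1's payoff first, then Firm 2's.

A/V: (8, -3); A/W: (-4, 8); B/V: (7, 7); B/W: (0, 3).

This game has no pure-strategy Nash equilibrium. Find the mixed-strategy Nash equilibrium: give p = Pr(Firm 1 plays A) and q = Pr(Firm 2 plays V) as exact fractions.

p = 4/15, q = 4/5

In a mixed NE each player is indifferent between their pure strategies, so the opponent's mix sets the indifference.
Firm 2 indifferent between V and W: p·(-3) + (1−p)·7 = p·8 + (1−p)·3 ⟹ 7 + (-10)p = 3 + 5p ⟹ p = 4/15.
Firm 1 indifferent between A and B: q·8 + (1−q)·(-4) = q·7 + (1−q)·0 ⟹ (-4) + 12q = 0 + 7q ⟹ q = 4/5.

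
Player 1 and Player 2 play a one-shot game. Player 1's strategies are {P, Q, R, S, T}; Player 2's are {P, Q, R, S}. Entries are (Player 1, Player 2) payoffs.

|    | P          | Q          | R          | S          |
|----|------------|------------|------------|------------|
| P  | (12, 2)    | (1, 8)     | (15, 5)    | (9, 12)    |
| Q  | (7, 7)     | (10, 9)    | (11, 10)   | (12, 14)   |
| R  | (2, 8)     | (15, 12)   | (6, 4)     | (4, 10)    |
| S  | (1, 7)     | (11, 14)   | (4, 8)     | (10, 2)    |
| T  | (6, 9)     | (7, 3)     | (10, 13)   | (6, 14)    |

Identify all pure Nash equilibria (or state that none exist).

Check mutual best responses: a cell is a NE iff neither player can gain by unilaterally deviating.
Player 1's best responses — vs P: P (payoff 12); vs Q: R (payoff 15); vs R: P (payoff 15); vs S: Q (payoff 12).
Player 2's best responses — vs P: S (payoff 12); vs Q: S (payoff 14); vs R: Q (payoff 12); vs S: Q (payoff 14); vs T: S (payoff 14).
Mutual best responses occur at (Q, S) and (R, Q); at each, neither player gains by switching.

(Q, S) and (R, Q)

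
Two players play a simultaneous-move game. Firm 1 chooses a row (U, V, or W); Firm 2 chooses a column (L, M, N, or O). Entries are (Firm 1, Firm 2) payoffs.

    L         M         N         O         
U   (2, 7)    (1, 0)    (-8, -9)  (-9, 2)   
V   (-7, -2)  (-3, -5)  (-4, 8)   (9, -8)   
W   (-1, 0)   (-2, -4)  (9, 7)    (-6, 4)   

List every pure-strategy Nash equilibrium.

(U, L) and (W, N)

A profile is a Nash equilibrium when each player is best-responding to the other.
Firm 1's best responses — vs L: U (payoff 2); vs M: U (payoff 1); vs N: W (payoff 9); vs O: V (payoff 9).
Firm 2's best responses — vs U: L (payoff 7); vs V: N (payoff 8); vs W: N (payoff 7).
Mutual best responses occur at (U, L) and (W, N); at each, neither player gains by switching.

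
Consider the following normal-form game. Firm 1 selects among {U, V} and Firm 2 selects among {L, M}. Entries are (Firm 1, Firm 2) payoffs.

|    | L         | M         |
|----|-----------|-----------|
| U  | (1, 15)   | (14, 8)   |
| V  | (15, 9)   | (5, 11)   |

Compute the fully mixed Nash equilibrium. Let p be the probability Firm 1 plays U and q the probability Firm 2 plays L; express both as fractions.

p = 2/9, q = 9/23

Each player's mixing probability is pinned down by making the *other* player indifferent.
Firm 2 indifferent between L and M: p·15 + (1−p)·9 = p·8 + (1−p)·11 ⟹ 9 + 6p = 11 + (-3)p ⟹ p = 2/9.
Firm 1 indifferent between U and V: q·1 + (1−q)·14 = q·15 + (1−q)·5 ⟹ 14 + (-13)q = 5 + 10q ⟹ q = 9/23.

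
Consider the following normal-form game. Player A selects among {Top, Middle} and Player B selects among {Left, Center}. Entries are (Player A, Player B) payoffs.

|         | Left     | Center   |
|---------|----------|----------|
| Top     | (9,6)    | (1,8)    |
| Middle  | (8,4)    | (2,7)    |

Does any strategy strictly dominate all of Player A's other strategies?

Check whether one of Player A's strategies beats all alternatives regardless of what the opponent does.
Top is not dominant: against Center, Middle gives 2 > 1.
Middle is not dominant: against Left, Top gives 9 > 8.
No single strategy is best against every opponent action.

None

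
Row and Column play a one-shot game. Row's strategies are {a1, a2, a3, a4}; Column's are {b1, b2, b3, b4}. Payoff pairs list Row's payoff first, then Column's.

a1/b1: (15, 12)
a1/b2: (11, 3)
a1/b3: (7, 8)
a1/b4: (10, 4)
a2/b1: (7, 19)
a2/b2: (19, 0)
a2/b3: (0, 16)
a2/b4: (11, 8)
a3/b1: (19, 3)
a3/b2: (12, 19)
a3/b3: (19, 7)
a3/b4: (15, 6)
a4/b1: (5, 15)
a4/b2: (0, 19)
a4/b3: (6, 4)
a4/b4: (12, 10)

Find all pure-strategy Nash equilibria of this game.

None

A profile is a Nash equilibrium when each player is best-responding to the other.
Row's best responses — vs b1: a3 (payoff 19); vs b2: a2 (payoff 19); vs b3: a3 (payoff 19); vs b4: a3 (payoff 15).
Column's best responses — vs a1: b1 (payoff 12); vs a2: b1 (payoff 19); vs a3: b2 (payoff 19); vs a4: b2 (payoff 19).
No cell has both players best-responding. For instance, Row's best reply to b1 is a3, but against a3 Column prefers b2 over b1.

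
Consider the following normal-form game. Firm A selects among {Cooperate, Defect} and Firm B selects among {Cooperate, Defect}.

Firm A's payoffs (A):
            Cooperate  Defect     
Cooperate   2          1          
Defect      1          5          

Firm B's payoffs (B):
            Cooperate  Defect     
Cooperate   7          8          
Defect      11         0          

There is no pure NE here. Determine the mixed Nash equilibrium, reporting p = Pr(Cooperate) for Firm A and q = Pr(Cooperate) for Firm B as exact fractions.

p = 11/12, q = 4/5

Each player's mixing probability is pinned down by making the *other* player indifferent.
Firm B indifferent between Cooperate and Defect: p·7 + (1−p)·11 = p·8 + (1−p)·0 ⟹ 11 + (-4)p = 0 + 8p ⟹ p = 11/12.
Firm A indifferent between Cooperate and Defect: q·2 + (1−q)·1 = q·1 + (1−q)·5 ⟹ 1 + 1q = 5 + (-4)q ⟹ q = 4/5.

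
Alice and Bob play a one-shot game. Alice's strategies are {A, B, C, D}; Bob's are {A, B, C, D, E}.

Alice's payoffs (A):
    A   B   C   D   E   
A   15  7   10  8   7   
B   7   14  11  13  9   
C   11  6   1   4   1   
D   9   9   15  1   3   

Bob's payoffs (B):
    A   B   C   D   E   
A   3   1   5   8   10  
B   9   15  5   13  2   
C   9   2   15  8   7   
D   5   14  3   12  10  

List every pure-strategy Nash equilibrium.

A profile is a Nash equilibrium when each player is best-responding to the other.
Alice's best responses — vs A: A (payoff 15); vs B: B (payoff 14); vs C: D (payoff 15); vs D: B (payoff 13); vs E: B (payoff 9).
Bob's best responses — vs A: E (payoff 10); vs B: B (payoff 15); vs C: C (payoff 15); vs D: B (payoff 14).
The only mutual best response is (B, B); neither player gains by switching there.

(B, B)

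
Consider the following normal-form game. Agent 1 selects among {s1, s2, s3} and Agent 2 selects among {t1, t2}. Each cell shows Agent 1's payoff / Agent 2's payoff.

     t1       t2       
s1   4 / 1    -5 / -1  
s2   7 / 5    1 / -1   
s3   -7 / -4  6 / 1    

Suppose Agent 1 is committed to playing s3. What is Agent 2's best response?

t2

With Agent 1 fixed at s3, Agent 2's payoffs are: t1 → -4, t2 → 1.
The maximum is 1, achieved by t2.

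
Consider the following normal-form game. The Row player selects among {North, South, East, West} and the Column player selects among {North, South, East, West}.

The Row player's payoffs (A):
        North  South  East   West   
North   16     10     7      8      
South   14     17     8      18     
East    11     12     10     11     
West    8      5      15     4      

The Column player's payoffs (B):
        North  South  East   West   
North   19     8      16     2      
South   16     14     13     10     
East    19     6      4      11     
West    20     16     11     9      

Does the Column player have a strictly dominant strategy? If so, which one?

A strategy is strictly dominant if it gives the Column player a strictly higher payoff than every other strategy, against every choice by the opponent.
North strictly dominates: vs North: 19 > each of {8, 16, 2}; vs South: 16 > each of {14, 13, 10}; vs East: 19 > each of {6, 4, 11}; vs West: 20 > each of {16, 11, 9}.

North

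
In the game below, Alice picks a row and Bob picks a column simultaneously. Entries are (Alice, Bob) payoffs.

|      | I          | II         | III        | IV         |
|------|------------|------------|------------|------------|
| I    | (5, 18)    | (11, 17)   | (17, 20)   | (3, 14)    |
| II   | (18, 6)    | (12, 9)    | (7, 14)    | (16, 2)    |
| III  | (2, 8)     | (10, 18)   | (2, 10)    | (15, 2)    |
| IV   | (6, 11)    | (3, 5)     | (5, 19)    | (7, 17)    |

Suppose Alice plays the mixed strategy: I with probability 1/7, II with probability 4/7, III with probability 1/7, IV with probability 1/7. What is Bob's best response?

Bob's best reply maximizes expected payoff against the mix.
I: (1/7)·18 + (4/7)·6 + (1/7)·8 + (1/7)·11 = 61/7
II: (1/7)·17 + (4/7)·9 + (1/7)·18 + (1/7)·5 = 76/7
III: (1/7)·20 + (4/7)·14 + (1/7)·10 + (1/7)·19 = 15
IV: (1/7)·14 + (4/7)·2 + (1/7)·2 + (1/7)·17 = 41/7
Highest expected payoff is 15, from III.

III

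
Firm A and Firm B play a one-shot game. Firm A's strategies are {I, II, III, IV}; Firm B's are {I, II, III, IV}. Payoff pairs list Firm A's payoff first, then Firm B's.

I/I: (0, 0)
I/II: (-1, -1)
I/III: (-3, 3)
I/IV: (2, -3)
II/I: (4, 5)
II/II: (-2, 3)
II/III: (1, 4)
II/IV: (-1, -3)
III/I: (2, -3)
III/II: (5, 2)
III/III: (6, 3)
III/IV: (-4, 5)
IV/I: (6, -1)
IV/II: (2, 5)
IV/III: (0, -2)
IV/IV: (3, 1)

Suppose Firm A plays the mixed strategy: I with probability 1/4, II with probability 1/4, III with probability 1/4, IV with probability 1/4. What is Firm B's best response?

Compute Firm B's expected payoff from each pure strategy against the given mix.
I: (1/4)·0 + (1/4)·5 + (1/4)·(-3) + (1/4)·(-1) = 1/4
II: (1/4)·(-1) + (1/4)·3 + (1/4)·2 + (1/4)·5 = 9/4
III: (1/4)·3 + (1/4)·4 + (1/4)·3 + (1/4)·(-2) = 2
IV: (1/4)·(-3) + (1/4)·(-3) + (1/4)·5 + (1/4)·1 = 0
Highest expected payoff is 9/4, from II.

II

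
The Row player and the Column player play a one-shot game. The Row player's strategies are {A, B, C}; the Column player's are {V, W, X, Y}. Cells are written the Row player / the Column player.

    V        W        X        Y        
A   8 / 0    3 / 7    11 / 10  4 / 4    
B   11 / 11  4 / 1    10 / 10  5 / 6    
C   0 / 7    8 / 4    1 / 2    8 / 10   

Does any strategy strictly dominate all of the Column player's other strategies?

No strictly dominant strategy

Check whether one of the Column player's strategies beats all alternatives regardless of what the opponent does.
V is not dominant: against A, W gives 7 > 0.
W is not dominant: against A, X gives 10 > 7.
X is not dominant: against B, V gives 11 > 10.
Y is not dominant: against A, W gives 7 > 4.
No single strategy is best against every opponent action.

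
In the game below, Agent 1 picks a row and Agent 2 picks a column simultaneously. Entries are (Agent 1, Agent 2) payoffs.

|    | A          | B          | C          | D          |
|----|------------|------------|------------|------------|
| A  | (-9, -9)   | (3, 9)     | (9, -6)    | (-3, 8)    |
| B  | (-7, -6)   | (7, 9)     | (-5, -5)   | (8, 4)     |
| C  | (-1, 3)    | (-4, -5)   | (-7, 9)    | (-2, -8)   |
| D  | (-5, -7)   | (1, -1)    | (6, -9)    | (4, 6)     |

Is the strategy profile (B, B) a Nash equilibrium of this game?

Holding Agent 2 at B: Agent 1 gets 7 from B, versus 3 from A, -4 from C, 1 from D. No profitable deviation for Agent 1.
Holding Agent 1 at B: Agent 2 gets 9 from B, versus -6 from A, -5 from C, 4 from D. No profitable deviation for Agent 2 either.

Yes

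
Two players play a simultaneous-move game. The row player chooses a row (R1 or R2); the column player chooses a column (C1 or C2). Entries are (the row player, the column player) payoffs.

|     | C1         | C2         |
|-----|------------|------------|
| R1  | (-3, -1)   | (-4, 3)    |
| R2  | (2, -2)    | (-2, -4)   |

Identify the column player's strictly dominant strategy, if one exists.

Check whether one of the column player's strategies beats all alternatives regardless of what the opponent does.
C1 is not dominant: against R1, C2 gives 3 > -1.
C2 is not dominant: against R2, C1 gives -2 > -4.
No single strategy is best against every opponent action.

None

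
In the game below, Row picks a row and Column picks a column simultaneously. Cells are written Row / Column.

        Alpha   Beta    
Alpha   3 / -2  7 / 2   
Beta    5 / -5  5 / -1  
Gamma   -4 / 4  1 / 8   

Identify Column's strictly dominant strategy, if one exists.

Beta

Check whether one of Column's strategies beats all alternatives regardless of what the opponent does.
Beta strictly dominates: vs Alpha: 2 > -2; vs Beta: -1 > -5; vs Gamma: 8 > 4.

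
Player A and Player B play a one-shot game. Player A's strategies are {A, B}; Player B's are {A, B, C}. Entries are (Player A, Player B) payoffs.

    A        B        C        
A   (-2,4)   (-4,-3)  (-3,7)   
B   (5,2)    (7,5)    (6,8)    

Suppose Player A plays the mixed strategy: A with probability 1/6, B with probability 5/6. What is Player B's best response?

C

Compute Player B's expected payoff from each pure strategy against the given mix.
A: (1/6)·4 + (5/6)·2 = 7/3
B: (1/6)·(-3) + (5/6)·5 = 11/3
C: (1/6)·7 + (5/6)·8 = 47/6
Highest expected payoff is 47/6, from C.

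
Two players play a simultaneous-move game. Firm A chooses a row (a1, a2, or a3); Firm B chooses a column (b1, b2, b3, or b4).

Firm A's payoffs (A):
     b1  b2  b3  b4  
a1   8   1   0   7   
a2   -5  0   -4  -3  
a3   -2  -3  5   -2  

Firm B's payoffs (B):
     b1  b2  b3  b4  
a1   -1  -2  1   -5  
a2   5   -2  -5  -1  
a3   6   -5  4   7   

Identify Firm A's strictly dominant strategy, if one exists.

Check whether one of Firm A's strategies beats all alternatives regardless of what the opponent does.
a1 is not dominant: against b3, a3 gives 5 > 0.
a2 is not dominant: against b1, a1 gives 8 > -5.
a3 is not dominant: against b1, a1 gives 8 > -2.
No single strategy is best against every opponent action.

No strictly dominant strategy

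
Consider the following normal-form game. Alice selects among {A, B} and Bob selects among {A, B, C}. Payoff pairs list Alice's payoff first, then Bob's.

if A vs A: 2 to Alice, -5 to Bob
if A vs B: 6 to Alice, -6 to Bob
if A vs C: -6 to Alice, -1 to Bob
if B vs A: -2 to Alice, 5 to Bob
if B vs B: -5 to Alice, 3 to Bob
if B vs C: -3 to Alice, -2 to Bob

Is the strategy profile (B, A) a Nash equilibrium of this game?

Holding Bob at A: Alice gets -2 from B but could get 2 by switching to A. Alice has a profitable deviation.

No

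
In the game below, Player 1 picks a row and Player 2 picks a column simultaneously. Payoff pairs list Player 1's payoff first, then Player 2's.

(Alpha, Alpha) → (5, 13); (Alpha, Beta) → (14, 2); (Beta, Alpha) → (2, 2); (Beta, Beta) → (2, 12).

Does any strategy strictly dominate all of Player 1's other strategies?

A strategy is strictly dominant if it gives Player 1 a strictly higher payoff than every other strategy, against every choice by the opponent.
Alpha strictly dominates: vs Alpha: 5 > 2; vs Beta: 14 > 2.

Alpha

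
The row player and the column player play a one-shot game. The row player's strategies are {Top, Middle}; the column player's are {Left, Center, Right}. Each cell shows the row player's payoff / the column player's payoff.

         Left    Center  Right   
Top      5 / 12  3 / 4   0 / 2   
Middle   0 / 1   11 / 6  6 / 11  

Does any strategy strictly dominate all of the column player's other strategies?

No strictly dominant strategy

A strategy is strictly dominant if it gives the column player a strictly higher payoff than every other strategy, against every choice by the opponent.
Left is not dominant: against Middle, Center gives 6 > 1.
Center is not dominant: against Top, Left gives 12 > 4.
Right is not dominant: against Top, Left gives 12 > 2.
No single strategy is best against every opponent action.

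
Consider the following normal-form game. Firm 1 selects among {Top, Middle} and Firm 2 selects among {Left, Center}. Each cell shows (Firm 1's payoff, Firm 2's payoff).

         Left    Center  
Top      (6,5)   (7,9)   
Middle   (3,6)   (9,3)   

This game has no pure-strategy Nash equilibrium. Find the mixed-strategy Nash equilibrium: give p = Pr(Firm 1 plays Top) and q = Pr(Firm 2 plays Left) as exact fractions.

In a mixed NE each player is indifferent between their pure strategies, so the opponent's mix sets the indifference.
Firm 2 indifferent between Left and Center: p·5 + (1−p)·6 = p·9 + (1−p)·3 ⟹ 6 + (-1)p = 3 + 6p ⟹ p = 3/7.
Firm 1 indifferent between Top and Middle: q·6 + (1−q)·7 = q·3 + (1−q)·9 ⟹ 7 + (-1)q = 9 + (-6)q ⟹ q = 2/5.

p = 3/7, q = 2/5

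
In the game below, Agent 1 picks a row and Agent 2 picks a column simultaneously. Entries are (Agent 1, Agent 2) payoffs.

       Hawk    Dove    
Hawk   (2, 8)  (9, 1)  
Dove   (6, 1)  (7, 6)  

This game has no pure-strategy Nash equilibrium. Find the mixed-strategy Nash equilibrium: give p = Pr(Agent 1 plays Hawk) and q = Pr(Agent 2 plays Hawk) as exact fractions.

p = 5/12, q = 1/3

In a mixed NE each player is indifferent between their pure strategies, so the opponent's mix sets the indifference.
Agent 2 indifferent between Hawk and Dove: p·8 + (1−p)·1 = p·1 + (1−p)·6 ⟹ 1 + 7p = 6 + (-5)p ⟹ p = 5/12.
Agent 1 indifferent between Hawk and Dove: q·2 + (1−q)·9 = q·6 + (1−q)·7 ⟹ 9 + (-7)q = 7 + (-1)q ⟹ q = 1/3.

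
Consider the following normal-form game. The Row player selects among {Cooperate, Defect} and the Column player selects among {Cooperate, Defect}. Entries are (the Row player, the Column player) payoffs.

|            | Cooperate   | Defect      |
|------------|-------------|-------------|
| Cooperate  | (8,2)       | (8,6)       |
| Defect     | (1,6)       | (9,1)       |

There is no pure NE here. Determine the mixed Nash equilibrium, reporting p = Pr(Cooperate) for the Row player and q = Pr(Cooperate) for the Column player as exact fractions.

Each player's mixing probability is pinned down by making the *other* player indifferent.
The Column player indifferent between Cooperate and Defect: p·2 + (1−p)·6 = p·6 + (1−p)·1 ⟹ 6 + (-4)p = 1 + 5p ⟹ p = 5/9.
The Row player indifferent between Cooperate and Defect: q·8 + (1−q)·8 = q·1 + (1−q)·9 ⟹ 8 + 0q = 9 + (-8)q ⟹ q = 1/8.

p = 5/9, q = 1/8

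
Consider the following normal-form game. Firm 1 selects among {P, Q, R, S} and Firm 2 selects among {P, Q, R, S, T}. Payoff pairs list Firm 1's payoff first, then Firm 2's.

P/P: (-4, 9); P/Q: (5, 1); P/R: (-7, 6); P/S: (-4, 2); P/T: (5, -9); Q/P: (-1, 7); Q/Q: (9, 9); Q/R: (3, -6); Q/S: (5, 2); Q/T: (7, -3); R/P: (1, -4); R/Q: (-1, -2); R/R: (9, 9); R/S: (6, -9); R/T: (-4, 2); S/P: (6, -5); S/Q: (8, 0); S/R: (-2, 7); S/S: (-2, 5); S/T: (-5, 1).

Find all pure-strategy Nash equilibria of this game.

A profile is a Nash equilibrium when each player is best-responding to the other.
Firm 1's best responses — vs P: S (payoff 6); vs Q: Q (payoff 9); vs R: R (payoff 9); vs S: R (payoff 6); vs T: Q (payoff 7).
Firm 2's best responses — vs P: P (payoff 9); vs Q: Q (payoff 9); vs R: R (payoff 9); vs S: R (payoff 7).
Mutual best responses occur at (Q, Q) and (R, R); at each, neither player gains by switching.

(Q, Q) and (R, R)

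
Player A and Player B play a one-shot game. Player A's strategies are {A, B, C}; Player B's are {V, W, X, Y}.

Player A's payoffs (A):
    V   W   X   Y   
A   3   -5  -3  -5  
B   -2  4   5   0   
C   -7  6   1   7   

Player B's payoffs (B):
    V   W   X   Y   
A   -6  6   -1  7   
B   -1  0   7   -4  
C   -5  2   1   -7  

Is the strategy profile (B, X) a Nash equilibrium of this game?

Holding Player B at X: Player A gets 5 from B, versus -3 from A, 1 from C. No profitable deviation for Player A.
Holding Player A at B: Player B gets 7 from X, versus -1 from V, 0 from W, -4 from Y. No profitable deviation for Player B either.

Yes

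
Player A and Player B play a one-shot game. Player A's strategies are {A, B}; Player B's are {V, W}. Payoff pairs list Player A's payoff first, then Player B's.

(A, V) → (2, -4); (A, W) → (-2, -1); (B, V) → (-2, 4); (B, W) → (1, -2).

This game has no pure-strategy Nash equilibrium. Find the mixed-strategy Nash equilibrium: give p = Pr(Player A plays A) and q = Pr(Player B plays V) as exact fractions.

In a mixed NE each player is indifferent between their pure strategies, so the opponent's mix sets the indifference.
Player B indifferent between V and W: p·(-4) + (1−p)·4 = p·(-1) + (1−p)·(-2) ⟹ 4 + (-8)p = (-2) + 1p ⟹ p = 2/3.
Player A indifferent between A and B: q·2 + (1−q)·(-2) = q·(-2) + (1−q)·1 ⟹ (-2) + 4q = 1 + (-3)q ⟹ q = 3/7.

p = 2/3, q = 3/7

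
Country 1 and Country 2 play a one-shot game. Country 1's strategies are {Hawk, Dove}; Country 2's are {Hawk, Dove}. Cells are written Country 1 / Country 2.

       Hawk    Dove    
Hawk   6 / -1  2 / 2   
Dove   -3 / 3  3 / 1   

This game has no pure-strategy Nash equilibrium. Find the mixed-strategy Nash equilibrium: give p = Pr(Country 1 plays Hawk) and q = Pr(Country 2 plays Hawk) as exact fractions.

p = 2/5, q = 1/10

In a mixed NE each player is indifferent between their pure strategies, so the opponent's mix sets the indifference.
Country 2 indifferent between Hawk and Dove: p·(-1) + (1−p)·3 = p·2 + (1−p)·1 ⟹ 3 + (-4)p = 1 + 1p ⟹ p = 2/5.
Country 1 indifferent between Hawk and Dove: q·6 + (1−q)·2 = q·(-3) + (1−q)·3 ⟹ 2 + 4q = 3 + (-6)q ⟹ q = 1/10.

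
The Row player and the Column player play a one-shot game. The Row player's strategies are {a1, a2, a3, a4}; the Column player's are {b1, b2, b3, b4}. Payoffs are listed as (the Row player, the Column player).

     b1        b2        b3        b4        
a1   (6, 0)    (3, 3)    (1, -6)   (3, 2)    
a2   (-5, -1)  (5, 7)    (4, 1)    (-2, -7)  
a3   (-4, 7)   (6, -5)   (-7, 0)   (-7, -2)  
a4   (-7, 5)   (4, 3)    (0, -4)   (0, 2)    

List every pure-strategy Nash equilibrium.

Find each player's best response to every opponent strategy; NE are the intersections.
The Row player's best responses — vs b1: a1 (payoff 6); vs b2: a3 (payoff 6); vs b3: a2 (payoff 4); vs b4: a1 (payoff 3).
The Column player's best responses — vs a1: b2 (payoff 3); vs a2: b2 (payoff 7); vs a3: b1 (payoff 7); vs a4: b1 (payoff 5).
No cell has both players best-responding. For instance, the Row player's best reply to b3 is a2, but against a2 the Column player prefers b2 over b3.

There is no pure-strategy Nash equilibrium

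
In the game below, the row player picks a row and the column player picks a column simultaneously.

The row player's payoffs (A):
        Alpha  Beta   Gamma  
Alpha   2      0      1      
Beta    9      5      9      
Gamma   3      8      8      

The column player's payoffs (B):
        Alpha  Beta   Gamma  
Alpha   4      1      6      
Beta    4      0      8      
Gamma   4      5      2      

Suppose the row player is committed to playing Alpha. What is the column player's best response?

With the row player fixed at Alpha, the column player's payoffs are: Alpha → 4, Beta → 1, Gamma → 6.
The maximum is 6, achieved by Gamma.

Gamma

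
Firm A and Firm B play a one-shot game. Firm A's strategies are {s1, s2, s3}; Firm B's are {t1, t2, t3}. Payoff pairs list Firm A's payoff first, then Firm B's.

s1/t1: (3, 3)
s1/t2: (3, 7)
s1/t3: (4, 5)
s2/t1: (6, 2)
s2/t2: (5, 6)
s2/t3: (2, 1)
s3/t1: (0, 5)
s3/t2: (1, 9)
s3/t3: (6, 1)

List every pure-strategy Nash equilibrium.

Check mutual best responses: a cell is a NE iff neither player can gain by unilaterally deviating.
Firm A's best responses — vs t1: s2 (payoff 6); vs t2: s2 (payoff 5); vs t3: s3 (payoff 6).
Firm B's best responses — vs s1: t2 (payoff 7); vs s2: t2 (payoff 6); vs s3: t2 (payoff 9).
The only mutual best response is (s2, t2); neither player gains by switching there.

(s2, t2)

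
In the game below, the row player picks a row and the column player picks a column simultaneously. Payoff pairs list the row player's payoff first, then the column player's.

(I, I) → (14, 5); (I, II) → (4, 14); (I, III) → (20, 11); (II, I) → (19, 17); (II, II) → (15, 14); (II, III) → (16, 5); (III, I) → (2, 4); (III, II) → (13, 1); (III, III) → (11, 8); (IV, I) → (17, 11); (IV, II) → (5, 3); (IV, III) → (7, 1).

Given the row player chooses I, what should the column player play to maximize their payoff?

With the row player fixed at I, the column player's payoffs are: I → 5, II → 14, III → 11.
The maximum is 14, achieved by II.

II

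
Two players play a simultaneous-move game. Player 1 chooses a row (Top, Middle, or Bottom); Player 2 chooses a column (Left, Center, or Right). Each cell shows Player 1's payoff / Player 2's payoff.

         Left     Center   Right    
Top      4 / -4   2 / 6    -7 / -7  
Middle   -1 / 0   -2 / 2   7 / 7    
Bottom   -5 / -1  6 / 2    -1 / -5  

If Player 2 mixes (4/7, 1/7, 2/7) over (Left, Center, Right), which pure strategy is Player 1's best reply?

Middle

Player 1's best reply maximizes expected payoff against the mix.
Top: (4/7)·4 + (1/7)·2 + (2/7)·(-7) = 4/7
Middle: (4/7)·(-1) + (1/7)·(-2) + (2/7)·7 = 8/7
Bottom: (4/7)·(-5) + (1/7)·6 + (2/7)·(-1) = -16/7
Highest expected payoff is 8/7, from Middle.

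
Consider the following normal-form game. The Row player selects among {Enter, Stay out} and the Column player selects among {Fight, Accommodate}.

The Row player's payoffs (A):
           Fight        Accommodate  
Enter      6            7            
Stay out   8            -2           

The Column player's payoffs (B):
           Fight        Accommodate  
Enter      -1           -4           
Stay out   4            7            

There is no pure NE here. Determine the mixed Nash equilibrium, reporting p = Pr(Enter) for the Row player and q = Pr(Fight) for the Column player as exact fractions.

p = 1/2, q = 9/11

In a mixed NE each player is indifferent between their pure strategies, so the opponent's mix sets the indifference.
The Column player indifferent between Fight and Accommodate: p·(-1) + (1−p)·4 = p·(-4) + (1−p)·7 ⟹ 4 + (-5)p = 7 + (-11)p ⟹ p = 1/2.
The Row player indifferent between Enter and Stay out: q·6 + (1−q)·7 = q·8 + (1−q)·(-2) ⟹ 7 + (-1)q = (-2) + 10q ⟹ q = 9/11.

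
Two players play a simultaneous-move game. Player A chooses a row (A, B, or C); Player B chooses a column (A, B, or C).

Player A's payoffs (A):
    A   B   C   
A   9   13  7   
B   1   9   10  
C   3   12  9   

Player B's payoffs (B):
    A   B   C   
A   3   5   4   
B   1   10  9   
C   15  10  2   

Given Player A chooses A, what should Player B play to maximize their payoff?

With Player A fixed at A, Player B's payoffs are: A → 3, B → 5, C → 4.
The maximum is 5, achieved by B.

B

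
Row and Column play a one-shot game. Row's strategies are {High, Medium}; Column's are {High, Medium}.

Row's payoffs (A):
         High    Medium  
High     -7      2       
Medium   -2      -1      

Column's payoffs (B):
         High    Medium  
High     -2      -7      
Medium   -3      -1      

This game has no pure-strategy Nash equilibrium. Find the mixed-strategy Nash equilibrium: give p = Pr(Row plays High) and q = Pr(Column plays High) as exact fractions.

p = 2/7, q = 3/8

In a mixed NE each player is indifferent between their pure strategies, so the opponent's mix sets the indifference.
Column indifferent between High and Medium: p·(-2) + (1−p)·(-3) = p·(-7) + (1−p)·(-1) ⟹ (-3) + 1p = (-1) + (-6)p ⟹ p = 2/7.
Row indifferent between High and Medium: q·(-7) + (1−q)·2 = q·(-2) + (1−q)·(-1) ⟹ 2 + (-9)q = (-1) + (-1)q ⟹ q = 3/8.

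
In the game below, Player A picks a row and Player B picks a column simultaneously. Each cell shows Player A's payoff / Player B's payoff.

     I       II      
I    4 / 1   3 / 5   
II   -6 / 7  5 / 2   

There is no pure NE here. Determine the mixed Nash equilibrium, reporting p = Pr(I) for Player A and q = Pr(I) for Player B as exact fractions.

p = 5/9, q = 1/6

In a mixed NE each player is indifferent between their pure strategies, so the opponent's mix sets the indifference.
Player B indifferent between I and II: p·1 + (1−p)·7 = p·5 + (1−p)·2 ⟹ 7 + (-6)p = 2 + 3p ⟹ p = 5/9.
Player A indifferent between I and II: q·4 + (1−q)·3 = q·(-6) + (1−q)·5 ⟹ 3 + 1q = 5 + (-11)q ⟹ q = 1/6.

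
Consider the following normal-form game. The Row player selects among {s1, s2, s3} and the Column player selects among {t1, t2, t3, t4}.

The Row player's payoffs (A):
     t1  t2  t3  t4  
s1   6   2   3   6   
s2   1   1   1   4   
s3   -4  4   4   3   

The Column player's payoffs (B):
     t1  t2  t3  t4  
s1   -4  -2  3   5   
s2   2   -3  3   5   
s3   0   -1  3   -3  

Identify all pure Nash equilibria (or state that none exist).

Check mutual best responses: a cell is a NE iff neither player can gain by unilaterally deviating.
The Row player's best responses — vs t1: s1 (payoff 6); vs t2: s3 (payoff 4); vs t3: s3 (payoff 4); vs t4: s1 (payoff 6).
The Column player's best responses — vs s1: t4 (payoff 5); vs s2: t4 (payoff 5); vs s3: t3 (payoff 3).
Mutual best responses occur at (s1, t4) and (s3, t3); at each, neither player gains by switching.

(s1, t4) and (s3, t3)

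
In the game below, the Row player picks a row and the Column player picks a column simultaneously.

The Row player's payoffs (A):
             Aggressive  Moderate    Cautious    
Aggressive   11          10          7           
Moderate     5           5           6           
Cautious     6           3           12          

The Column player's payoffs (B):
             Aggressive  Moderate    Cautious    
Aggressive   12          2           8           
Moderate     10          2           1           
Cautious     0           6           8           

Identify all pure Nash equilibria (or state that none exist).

(Aggressive, Aggressive) and (Cautious, Cautious)

Find each player's best response to every opponent strategy; NE are the intersections.
The Row player's best responses — vs Aggressive: Aggressive (payoff 11); vs Moderate: Aggressive (payoff 10); vs Cautious: Cautious (payoff 12).
The Column player's best responses — vs Aggressive: Aggressive (payoff 12); vs Moderate: Aggressive (payoff 10); vs Cautious: Cautious (payoff 8).
Mutual best responses occur at (Aggressive, Aggressive) and (Cautious, Cautious); at each, neither player gains by switching.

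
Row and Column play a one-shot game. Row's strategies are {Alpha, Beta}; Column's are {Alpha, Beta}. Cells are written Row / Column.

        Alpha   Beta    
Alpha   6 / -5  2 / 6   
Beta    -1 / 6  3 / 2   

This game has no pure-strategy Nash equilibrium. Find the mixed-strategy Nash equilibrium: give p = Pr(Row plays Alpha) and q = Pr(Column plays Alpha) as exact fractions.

In a mixed NE each player is indifferent between their pure strategies, so the opponent's mix sets the indifference.
Column indifferent between Alpha and Beta: p·(-5) + (1−p)·6 = p·6 + (1−p)·2 ⟹ 6 + (-11)p = 2 + 4p ⟹ p = 4/15.
Row indifferent between Alpha and Beta: q·6 + (1−q)·2 = q·(-1) + (1−q)·3 ⟹ 2 + 4q = 3 + (-4)q ⟹ q = 1/8.

p = 4/15, q = 1/8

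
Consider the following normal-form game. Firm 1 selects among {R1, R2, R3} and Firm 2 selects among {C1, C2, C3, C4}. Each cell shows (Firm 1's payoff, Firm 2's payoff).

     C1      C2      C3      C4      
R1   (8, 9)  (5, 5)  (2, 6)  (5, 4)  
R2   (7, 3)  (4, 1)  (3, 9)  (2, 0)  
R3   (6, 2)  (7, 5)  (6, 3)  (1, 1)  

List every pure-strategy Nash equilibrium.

Find each player's best response to every opponent strategy; NE are the intersections.
Firm 1's best responses — vs C1: R1 (payoff 8); vs C2: R3 (payoff 7); vs C3: R3 (payoff 6); vs C4: R1 (payoff 5).
Firm 2's best responses — vs R1: C1 (payoff 9); vs R2: C3 (payoff 9); vs R3: C2 (payoff 5).
Mutual best responses occur at (R1, C1) and (R3, C2); at each, neither player gains by switching.

(R1, C1) and (R3, C2)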